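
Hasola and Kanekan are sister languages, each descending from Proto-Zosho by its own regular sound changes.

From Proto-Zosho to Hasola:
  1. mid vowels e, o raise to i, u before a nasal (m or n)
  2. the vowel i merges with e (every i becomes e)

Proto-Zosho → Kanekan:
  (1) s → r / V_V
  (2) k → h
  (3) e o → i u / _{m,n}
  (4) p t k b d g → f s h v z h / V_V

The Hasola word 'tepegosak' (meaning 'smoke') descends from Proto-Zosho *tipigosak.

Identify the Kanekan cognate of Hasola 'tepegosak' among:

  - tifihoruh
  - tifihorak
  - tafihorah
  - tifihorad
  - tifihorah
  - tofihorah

tifihorah

Kanekan: start from *tipigosak.
  rule 1 (rhotacism): tipigosak → tipigorak
  rule 2 (unconditioned shift): tipigorak → tipigorah
  rule 3: no change — tipigorah
  rule 4 (intervocalic lenition): tipigorah → tifihorah
  ⇒ Kanekan tifihorah
The other candidates each miss or misapply at least one Kanekan change.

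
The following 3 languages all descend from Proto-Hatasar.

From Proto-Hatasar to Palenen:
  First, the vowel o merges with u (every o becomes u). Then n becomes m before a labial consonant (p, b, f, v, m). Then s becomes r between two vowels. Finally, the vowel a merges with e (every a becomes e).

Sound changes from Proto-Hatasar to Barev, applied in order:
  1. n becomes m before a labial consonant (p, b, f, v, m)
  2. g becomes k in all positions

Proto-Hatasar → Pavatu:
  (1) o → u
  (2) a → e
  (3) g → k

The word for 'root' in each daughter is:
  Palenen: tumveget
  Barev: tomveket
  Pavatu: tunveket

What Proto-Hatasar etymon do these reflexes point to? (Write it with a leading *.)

*tonveget

Position 2: Palenen has u, Barev has o, Pavatu has u. Barev preserves o here (none of its changes turn any other segment into o), so the proto-segment is *o.
Position 3: Palenen has m, Barev has m, Pavatu has n. Pavatu preserves n here (none of its changes turn any other segment into n), so the proto-segment is *n.
Verify the candidate proto-form against each daughter:
Palenen: *tonveget
  tonveget → tunveget   [vowel merger]
  tunveget → tumveget   [nasal place assimilation]
  tumveget (rule 3 does not apply)
  tumveget (rule 4 does not apply)
  giving Palenen tumveget.
Barev: *tonveget
  tonveget → tomveget   [nasal place assimilation]
  tomveget → tomveket   [unconditioned shift]
  giving Barev tomveket.
Pavatu: *tonveget
  tonveget → tunveget   [vowel merger]
  tunveget (rule 2 does not apply)
  tunveget → tunveket   [unconditioned shift]
  giving Pavatu tunveket.
No other proto-form is consistent with every reflex, so the reconstruction is *tonveget.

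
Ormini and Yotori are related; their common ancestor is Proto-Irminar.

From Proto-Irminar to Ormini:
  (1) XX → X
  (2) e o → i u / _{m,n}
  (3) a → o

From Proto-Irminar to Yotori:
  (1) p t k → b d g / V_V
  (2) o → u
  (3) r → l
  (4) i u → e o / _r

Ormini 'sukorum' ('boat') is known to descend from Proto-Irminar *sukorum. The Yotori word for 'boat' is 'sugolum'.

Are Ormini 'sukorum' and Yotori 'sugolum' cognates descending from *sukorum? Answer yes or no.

no

Derive the expected Yotori reflex of *sukorum:
Yotori: *sukorum > sugorum > sugurum > sugulum  (by intervocalic voicing, vowel merger, unconditioned shift)
The regular Yotori reflex would be 'sugulum', but the attested form is 'sugolum'. The correspondence is irregular, so they are not cognates (the Yotori form has a different source).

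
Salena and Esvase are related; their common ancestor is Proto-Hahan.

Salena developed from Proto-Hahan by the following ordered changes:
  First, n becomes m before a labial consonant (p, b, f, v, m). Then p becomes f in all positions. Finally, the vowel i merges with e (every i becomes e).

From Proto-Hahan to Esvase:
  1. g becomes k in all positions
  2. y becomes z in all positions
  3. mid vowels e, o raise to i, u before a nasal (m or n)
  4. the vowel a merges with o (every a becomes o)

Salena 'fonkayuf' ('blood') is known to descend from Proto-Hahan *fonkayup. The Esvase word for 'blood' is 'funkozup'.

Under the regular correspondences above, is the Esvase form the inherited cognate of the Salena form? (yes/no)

Derive the expected Esvase reflex of *fonkayup:
Esvase: start from *fonkayup.
  rule 1: no change — fonkayup
  rule 2 (unconditioned shift): fonkayup → fonkazup
  rule 3 (pre-nasal raising): fonkazup → funkazup
  rule 4 (vowel merger): funkazup → funkozup
  ⇒ Esvase funkozup
Esvase 'funkozup' matches the regular reflex exactly, so the pair is cognate.

yes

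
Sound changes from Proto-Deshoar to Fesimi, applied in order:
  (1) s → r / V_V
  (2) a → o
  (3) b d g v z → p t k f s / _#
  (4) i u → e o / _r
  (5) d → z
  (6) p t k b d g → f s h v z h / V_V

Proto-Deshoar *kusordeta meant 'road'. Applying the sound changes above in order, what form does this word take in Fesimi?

kororzeso

Fesimi: *kusordeta
  kusordeta → kurordeta   [rhotacism]
  kurordeta → kurordeto   [vowel merger]
  kurordeto (rule 3 does not apply)
  kurordeto → korordeto   [pre-rhotic lowering]
  korordeto → kororzeto   [unconditioned shift]
  kororzeto → kororzeso   [intervocalic lenition]
  giving Fesimi kororzeso.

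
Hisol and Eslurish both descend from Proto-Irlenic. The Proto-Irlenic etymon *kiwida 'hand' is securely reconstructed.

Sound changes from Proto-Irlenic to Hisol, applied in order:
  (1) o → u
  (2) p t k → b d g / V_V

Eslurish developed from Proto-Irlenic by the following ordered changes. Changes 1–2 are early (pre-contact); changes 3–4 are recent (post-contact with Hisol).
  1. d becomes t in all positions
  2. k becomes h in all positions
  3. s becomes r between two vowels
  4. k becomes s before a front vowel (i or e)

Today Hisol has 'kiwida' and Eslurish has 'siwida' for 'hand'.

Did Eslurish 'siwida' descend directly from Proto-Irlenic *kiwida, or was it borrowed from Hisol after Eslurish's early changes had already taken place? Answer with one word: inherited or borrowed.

If inherited, *kiwida would pass through all of Eslurish's changes:
Eslurish: *kiwida
  kiwida → kiwita   [unconditioned shift]
  kiwita → hiwita   [unconditioned shift]
  hiwita (rule 3 does not apply)
  hiwita (rule 4 does not apply)
  giving Eslurish hiwita.
If borrowed from Hisol 'kiwida' after the early changes, it would undergo only the recent ones:
  rule 3 (rhotacism): no change (kiwida)
  rule 4 (palatalisation): kiwida → siwida
  ⇒ as a loan: siwida
Eslurish 'siwida' matches the loan outcome 'siwida', not the inherited 'hiwita' — it skipped the early Eslurish changes, so it was borrowed from Hisol.

borrowed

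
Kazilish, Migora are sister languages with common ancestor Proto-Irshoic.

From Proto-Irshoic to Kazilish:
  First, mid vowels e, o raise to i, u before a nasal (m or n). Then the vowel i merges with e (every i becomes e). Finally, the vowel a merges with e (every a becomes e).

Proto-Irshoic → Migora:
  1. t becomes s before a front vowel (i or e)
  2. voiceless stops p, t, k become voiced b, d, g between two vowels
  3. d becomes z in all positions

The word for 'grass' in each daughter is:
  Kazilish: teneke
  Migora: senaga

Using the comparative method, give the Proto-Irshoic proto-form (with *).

Position 4: Kazilish has e, Migora has a. Migora preserves a here (none of its changes turn any other segment into a), so the proto-segment is *a.
Position 6: Kazilish has e, Migora has a. Migora preserves a here (none of its changes turn any other segment into a), so the proto-segment is *a.
Continuing position by position gives *tenaka; check it forward:
Kazilish: start from *tenaka.
  rule 1 (pre-nasal raising): tenaka → tinaka
  rule 2 (vowel merger): tinaka → tenaka
  rule 3 (vowel merger): tenaka → teneke
  ⇒ Kazilish teneke
Migora: *tenaka
  tenaka → senaka   [palatalisation]
  senaka → senaga   [intervocalic voicing]
  senaga (rule 3 does not apply)
  giving Migora senaga.
Only *tenaka yields all of Kazilish teneke, Migora senaga.

*tenaka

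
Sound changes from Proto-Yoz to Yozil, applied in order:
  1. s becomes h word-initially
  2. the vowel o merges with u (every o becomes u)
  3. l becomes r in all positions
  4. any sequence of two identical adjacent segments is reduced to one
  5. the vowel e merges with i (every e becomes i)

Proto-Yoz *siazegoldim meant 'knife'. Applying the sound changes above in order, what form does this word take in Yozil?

Yozil: *siazegoldim
  siazegoldim → hiazegoldim   [debuccalisation]
  hiazegoldim → hiazeguldim   [vowel merger]
  hiazeguldim → hiazegurdim   [unconditioned shift]
  hiazegurdim (rule 4 does not apply)
  hiazegurdim → hiazigurdim   [vowel merger]
  giving Yozil hiazigurdim.

hiazigurdim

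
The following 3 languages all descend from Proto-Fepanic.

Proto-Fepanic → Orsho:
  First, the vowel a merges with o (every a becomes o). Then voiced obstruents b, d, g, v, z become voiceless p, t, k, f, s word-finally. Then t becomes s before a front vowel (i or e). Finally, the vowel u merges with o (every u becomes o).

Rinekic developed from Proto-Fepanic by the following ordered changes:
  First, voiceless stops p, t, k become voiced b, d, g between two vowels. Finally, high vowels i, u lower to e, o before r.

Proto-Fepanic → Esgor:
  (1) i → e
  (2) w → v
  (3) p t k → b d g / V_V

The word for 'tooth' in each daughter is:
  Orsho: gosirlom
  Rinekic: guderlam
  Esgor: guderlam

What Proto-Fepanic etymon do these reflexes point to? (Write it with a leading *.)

Position 2: Orsho has o, Rinekic has u, Esgor has u. Rinekic preserves u here (none of its changes turn any other segment into u), so the proto-segment is *u.
Position 7: Orsho has o, Rinekic has a, Esgor has a. Rinekic preserves a here (none of its changes turn any other segment into a), so the proto-segment is *a.
Verify the candidate proto-form against each daughter:
Orsho: start from *gutirlam.
  rule 1 (vowel merger): gutirlam → gutirlom
  rule 2: no change — gutirlom
  rule 3 (palatalisation): gutirlom → gusirlom
  rule 4 (vowel merger): gusirlom → gosirlom
  ⇒ Orsho gosirlom
Rinekic: *gutirlam
  gutirlam → gudirlam   [intervocalic voicing]
  gudirlam → guderlam   [pre-rhotic lowering]
  giving Rinekic guderlam.
Esgor: start from *gutirlam.
  rule 1 (vowel merger): gutirlam → guterlam
  rule 2: no change — guterlam
  rule 3 (intervocalic voicing): guterlam → guderlam
  ⇒ Esgor guderlam
Only *gutirlam yields all of Orsho gosirlom, Rinekic guderlam, Esgor guderlam.

*gutirlam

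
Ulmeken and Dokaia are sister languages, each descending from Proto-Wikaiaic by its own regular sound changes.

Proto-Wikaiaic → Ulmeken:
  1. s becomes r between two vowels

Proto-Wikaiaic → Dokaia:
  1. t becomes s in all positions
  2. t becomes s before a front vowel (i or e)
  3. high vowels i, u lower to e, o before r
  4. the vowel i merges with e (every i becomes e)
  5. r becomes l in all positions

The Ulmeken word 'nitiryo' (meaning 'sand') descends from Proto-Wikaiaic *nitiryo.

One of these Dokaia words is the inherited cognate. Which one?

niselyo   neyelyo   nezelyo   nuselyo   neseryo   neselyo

Dokaia: start from *nitiryo.
  rule 1 (unconditioned shift): nitiryo → nisiryo
  rule 2: no change — nisiryo
  rule 3 (pre-rhotic lowering): nisiryo → niseryo
  rule 4 (vowel merger): niseryo → neseryo
  rule 5 (unconditioned shift): neseryo → neselyo
  ⇒ Dokaia neselyo

neselyo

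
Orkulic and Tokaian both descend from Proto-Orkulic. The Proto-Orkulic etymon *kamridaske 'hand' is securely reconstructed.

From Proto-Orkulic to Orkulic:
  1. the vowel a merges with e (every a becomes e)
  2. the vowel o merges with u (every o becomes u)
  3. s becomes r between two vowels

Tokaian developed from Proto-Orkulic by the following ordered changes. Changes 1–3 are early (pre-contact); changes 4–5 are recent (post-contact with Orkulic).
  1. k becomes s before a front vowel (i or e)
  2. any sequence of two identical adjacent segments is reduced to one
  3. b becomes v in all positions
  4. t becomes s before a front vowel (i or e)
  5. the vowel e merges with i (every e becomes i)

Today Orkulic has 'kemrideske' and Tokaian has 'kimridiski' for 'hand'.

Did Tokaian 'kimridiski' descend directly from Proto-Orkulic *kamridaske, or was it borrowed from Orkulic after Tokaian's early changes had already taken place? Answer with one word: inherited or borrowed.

If inherited, *kamridaske would pass through all of Tokaian's changes:
Tokaian: start from *kamridaske.
  rule 1 (palatalisation): kamridaske → kamridasse
  rule 2 (degemination): kamridasse → kamridase
  rule 3: no change — kamridase
  rule 4: no change — kamridase
  rule 5 (vowel merger): kamridase → kamridasi
  ⇒ Tokaian kamridasi
If borrowed from Orkulic 'kemrideske' after the early changes, it would undergo only the recent ones:
  rule 4 (palatalisation): no change (kemrideske)
  rule 5 (vowel merger): kemrideske → kimridiski
  ⇒ as a loan: kimridiski
Tokaian 'kimridiski' matches the loan outcome 'kimridiski', not the inherited 'kamridasi' — it skipped the early Tokaian changes, so it was borrowed from Orkulic.

borrowed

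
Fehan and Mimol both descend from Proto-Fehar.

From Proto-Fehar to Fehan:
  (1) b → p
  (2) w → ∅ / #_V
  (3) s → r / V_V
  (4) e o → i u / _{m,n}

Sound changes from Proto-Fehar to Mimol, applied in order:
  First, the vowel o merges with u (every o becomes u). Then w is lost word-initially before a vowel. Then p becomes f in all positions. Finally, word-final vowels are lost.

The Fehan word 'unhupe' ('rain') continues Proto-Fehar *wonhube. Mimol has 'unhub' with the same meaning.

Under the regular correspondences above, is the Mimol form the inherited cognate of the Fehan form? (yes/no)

yes

Derive the expected Mimol reflex of *wonhube:
Mimol: *wonhube > wunhube > unhube > unhub  (by vowel merger, glide loss, apocope)
Mimol 'unhub' matches the regular reflex exactly, so the pair is cognate.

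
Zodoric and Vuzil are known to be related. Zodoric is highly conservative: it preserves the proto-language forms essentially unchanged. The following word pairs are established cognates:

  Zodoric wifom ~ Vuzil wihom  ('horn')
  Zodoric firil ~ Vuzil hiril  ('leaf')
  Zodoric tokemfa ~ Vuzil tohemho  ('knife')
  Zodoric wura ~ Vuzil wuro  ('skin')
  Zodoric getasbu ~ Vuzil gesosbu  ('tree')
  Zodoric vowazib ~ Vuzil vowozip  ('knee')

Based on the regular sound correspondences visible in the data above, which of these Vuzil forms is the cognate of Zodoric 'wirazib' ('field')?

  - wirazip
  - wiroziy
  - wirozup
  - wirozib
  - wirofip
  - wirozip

wirozip

getasbu ~ gesosbu, vowazib ~ vowozip — Zodoric a corresponds to Vuzil o after a consonant, before a consonant other than r, m, n, p, b, f, v.
vowazib ~ vowozip — Zodoric b corresponds to Vuzil p word-finally.
Applying these to Zodoric 'wirazib':
  wirazib → wirozib   (a→o after a consonant, before a consonant other than r, m, n, p, b, f, v)
  wirozib → wirozip   (b→p word-finally)
So the Vuzil cognate is 'wirozip'.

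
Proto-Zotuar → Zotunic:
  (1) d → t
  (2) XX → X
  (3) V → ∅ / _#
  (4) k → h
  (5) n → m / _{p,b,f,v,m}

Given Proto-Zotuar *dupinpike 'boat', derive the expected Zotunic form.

tupimpih

Zotunic: *dupinpike
  dupinpike → tupinpike   [unconditioned shift]
  tupinpike (rule 2 does not apply)
  tupinpike → tupinpik   [apocope]
  tupinpik → tupinpih   [unconditioned shift]
  tupinpih → tupimpih   [nasal place assimilation]
  giving Zotunic tupimpih.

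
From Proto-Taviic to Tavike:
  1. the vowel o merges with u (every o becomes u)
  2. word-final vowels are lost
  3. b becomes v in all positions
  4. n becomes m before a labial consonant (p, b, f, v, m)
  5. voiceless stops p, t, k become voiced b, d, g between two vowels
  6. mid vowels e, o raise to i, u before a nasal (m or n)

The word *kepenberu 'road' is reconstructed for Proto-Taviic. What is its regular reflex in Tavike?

Tavike: *kepenberu
  kepenberu (rule 1 does not apply)
  kepenberu → kepenber   [apocope]
  kepenber → kepenver   [unconditioned shift]
  kepenver → kepemver   [nasal place assimilation]
  kepemver → kebemver   [intervocalic voicing]
  kebemver → kebimver   [pre-nasal raising]
  giving Tavike kebimver.

kebimver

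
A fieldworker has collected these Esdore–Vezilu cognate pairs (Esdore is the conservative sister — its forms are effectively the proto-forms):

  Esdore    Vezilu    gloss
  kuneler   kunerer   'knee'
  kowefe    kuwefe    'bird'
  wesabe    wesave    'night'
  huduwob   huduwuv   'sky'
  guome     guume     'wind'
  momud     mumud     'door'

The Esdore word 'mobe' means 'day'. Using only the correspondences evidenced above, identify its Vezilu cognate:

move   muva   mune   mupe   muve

huduwob ~ huduwuv — Esdore o corresponds to Vezilu u after a consonant, before a labial obstruent.
wesabe ~ wesave — Esdore b corresponds to Vezilu v between vowels (before a front vowel).
Applying these to Esdore 'mobe':
  mobe → mube   (o→u after a consonant, before a labial obstruent)
  mube → muve   (b→v between vowels (before a front vowel))
So the Vezilu cognate is 'muve'.

muve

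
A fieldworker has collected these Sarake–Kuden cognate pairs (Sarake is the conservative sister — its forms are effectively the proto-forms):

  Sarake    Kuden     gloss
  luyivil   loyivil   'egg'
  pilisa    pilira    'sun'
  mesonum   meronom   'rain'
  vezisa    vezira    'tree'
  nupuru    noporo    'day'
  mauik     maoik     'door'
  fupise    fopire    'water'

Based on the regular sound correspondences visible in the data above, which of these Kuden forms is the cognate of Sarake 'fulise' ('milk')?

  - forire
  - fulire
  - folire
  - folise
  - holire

folire

luyivil ~ loyivil — Sarake u corresponds to Kuden o after a consonant, before a consonant other than r, m, n, p, b, f, v.
fupise ~ fopire — Sarake s corresponds to Kuden r between vowels (before a front vowel).
Applying these to Sarake 'fulise':
  fulise → folise   (u→o after a consonant, before a consonant other than r, m, n, p, b, f, v)
  folise → folire   (s→r between vowels (before a front vowel))
So the Kuden cognate is 'folire'.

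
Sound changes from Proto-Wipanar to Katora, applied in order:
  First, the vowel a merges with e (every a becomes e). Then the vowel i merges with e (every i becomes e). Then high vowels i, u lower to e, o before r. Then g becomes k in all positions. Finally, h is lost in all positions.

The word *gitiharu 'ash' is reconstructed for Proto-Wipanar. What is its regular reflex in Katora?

keteeru

Katora: start from *gitiharu.
  rule 1 (vowel merger): gitiharu → gitiheru
  rule 2 (vowel merger): gitiheru → geteheru
  rule 3: no change — geteheru
  rule 4 (unconditioned shift): geteheru → keteheru
  rule 5 (h-loss): keteheru → keteeru
  ⇒ Katora keteeru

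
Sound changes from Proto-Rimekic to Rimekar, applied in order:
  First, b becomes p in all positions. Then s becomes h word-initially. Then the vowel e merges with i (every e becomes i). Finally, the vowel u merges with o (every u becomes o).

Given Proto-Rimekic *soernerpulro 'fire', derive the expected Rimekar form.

Rimekar: *soernerpulro
  soernerpulro (rule 1 does not apply)
  soernerpulro → hoernerpulro   [debuccalisation]
  hoernerpulro → hoirnirpulro   [vowel merger]
  hoirnirpulro → hoirnirpolro   [vowel merger]
  giving Rimekar hoirnirpolro.

hoirnirpolro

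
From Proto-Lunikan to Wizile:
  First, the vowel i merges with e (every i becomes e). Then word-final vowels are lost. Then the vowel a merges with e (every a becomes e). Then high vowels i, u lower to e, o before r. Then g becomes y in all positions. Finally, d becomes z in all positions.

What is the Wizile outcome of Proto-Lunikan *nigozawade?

neyozewez

Wizile: *nigozawade > negozawade > negozawad > negozewed > neyozewed > neyozewez  (by vowel merger, apocope, vowel merger, unconditioned shift, unconditioned shift)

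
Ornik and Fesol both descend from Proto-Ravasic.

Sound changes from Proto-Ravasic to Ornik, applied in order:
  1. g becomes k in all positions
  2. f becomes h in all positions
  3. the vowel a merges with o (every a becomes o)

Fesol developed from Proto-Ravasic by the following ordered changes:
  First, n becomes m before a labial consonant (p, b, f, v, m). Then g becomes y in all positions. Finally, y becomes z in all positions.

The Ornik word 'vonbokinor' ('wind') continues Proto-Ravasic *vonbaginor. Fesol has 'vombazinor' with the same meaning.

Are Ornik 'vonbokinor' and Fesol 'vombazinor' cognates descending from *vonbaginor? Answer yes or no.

Derive the expected Fesol reflex of *vonbaginor:
Fesol: *vonbaginor
  vonbaginor → vombaginor   [nasal place assimilation]
  vombaginor → vombayinor   [unconditioned shift]
  vombayinor → vombazinor   [unconditioned shift]
  giving Fesol vombazinor.
Fesol 'vombazinor' matches the regular reflex exactly, so the pair is cognate.

yes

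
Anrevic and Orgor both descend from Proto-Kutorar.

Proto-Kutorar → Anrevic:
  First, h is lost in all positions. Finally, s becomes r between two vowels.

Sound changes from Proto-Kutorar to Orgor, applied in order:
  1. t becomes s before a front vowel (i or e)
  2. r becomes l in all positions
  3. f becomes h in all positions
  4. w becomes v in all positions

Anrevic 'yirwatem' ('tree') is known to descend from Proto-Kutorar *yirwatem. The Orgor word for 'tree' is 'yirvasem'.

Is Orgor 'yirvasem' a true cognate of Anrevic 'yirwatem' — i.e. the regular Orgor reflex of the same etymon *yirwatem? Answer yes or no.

Derive the expected Orgor reflex of *yirwatem:
Orgor: *yirwatem
  yirwatem → yirwasem   [palatalisation]
  yirwasem → yilwasem   [unconditioned shift]
  yilwasem (rule 3 does not apply)
  yilwasem → yilvasem   [unconditioned shift]
  giving Orgor yilvasem.
The regular Orgor reflex would be 'yilvasem', but the attested form is 'yirvasem'. The correspondence is irregular, so they are not cognates (the Orgor form has a different source).

no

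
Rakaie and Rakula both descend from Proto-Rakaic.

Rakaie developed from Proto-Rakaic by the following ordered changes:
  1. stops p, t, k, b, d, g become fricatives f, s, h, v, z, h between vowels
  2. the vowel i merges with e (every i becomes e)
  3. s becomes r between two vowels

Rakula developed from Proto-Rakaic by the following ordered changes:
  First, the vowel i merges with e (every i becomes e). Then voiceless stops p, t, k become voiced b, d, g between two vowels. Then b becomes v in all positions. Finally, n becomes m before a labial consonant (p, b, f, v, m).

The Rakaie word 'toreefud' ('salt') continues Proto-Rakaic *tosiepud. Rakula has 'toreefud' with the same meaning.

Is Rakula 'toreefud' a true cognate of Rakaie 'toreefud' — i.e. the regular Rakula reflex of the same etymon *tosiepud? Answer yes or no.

no

Derive the expected Rakula reflex of *tosiepud:
Rakula: *tosiepud
  tosiepud → toseepud   [vowel merger]
  toseepud → toseebud   [intervocalic voicing]
  toseebud → toseevud   [unconditioned shift]
  toseevud (rule 4 does not apply)
  giving Rakula toseevud.
The regular Rakula reflex would be 'toseevud', but the attested form is 'toreefud'. The correspondence is irregular, so they are not cognates (the Rakula form has a different source).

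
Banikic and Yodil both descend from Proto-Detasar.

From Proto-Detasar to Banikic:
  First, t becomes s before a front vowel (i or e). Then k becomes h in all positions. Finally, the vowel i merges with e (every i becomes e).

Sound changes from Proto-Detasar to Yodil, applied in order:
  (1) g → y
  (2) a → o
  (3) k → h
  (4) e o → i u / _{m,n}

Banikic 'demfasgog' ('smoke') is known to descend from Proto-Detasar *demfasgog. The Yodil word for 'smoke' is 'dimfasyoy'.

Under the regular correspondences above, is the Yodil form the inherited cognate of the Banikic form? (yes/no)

no

Derive the expected Yodil reflex of *demfasgog:
Yodil: *demfasgog > demfasyoy > demfosyoy > dimfosyoy  (by unconditioned shift, vowel merger, pre-nasal raising)
The regular Yodil reflex would be 'dimfosyoy', but the attested form is 'dimfasyoy'. The correspondence is irregular, so they are not cognates (the Yodil form has a different source).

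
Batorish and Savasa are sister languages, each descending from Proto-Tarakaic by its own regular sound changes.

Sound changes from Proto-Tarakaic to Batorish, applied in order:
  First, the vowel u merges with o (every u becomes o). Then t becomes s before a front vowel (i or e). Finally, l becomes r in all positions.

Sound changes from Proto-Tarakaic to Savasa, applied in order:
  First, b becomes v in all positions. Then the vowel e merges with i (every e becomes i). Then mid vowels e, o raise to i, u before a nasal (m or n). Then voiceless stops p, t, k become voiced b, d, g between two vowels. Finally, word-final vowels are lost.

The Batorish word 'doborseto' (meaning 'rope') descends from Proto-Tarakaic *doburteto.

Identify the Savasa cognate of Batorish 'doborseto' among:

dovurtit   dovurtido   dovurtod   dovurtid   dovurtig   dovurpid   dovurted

dovurtid

Savasa: *doburteto > dovurteto > dovurtito > dovurtido > dovurtid  (by unconditioned shift, vowel merger, intervocalic voicing, apocope)
Only 'dovurtid' matches the regular Savasa development of *doburteto.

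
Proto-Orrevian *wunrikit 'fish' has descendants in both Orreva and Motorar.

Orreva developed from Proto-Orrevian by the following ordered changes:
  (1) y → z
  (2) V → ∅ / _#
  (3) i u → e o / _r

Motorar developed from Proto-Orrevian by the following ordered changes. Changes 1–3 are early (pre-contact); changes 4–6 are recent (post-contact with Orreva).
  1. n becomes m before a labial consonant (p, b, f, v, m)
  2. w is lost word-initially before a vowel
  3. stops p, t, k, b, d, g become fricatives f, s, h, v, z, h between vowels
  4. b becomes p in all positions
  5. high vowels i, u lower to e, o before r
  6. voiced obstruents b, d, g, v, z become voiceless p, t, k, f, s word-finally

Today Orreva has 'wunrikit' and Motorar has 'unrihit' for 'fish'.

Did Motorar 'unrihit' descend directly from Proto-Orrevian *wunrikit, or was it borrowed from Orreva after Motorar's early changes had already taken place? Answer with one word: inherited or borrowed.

If inherited, *wunrikit would pass through all of Motorar's changes:
Motorar: start from *wunrikit.
  rule 1: no change — wunrikit
  rule 2 (glide loss): wunrikit → unrikit
  rule 3 (intervocalic lenition): unrikit → unrihit
  rule 4: no change — unrihit
  rule 5: no change — unrihit
  rule 6: no change — unrihit
  ⇒ Motorar unrihit
If borrowed from Orreva 'wunrikit' after the early changes, it would undergo only the recent ones:
  rule 4 (unconditioned shift): no change (wunrikit)
  rule 5 (pre-rhotic lowering): no change (wunrikit)
  rule 6 (final devoicing): no change (wunrikit)
  ⇒ as a loan: wunrikit
Motorar 'unrihit' matches the inherited outcome exactly, so it is an inherited cognate, not a loan.

inherited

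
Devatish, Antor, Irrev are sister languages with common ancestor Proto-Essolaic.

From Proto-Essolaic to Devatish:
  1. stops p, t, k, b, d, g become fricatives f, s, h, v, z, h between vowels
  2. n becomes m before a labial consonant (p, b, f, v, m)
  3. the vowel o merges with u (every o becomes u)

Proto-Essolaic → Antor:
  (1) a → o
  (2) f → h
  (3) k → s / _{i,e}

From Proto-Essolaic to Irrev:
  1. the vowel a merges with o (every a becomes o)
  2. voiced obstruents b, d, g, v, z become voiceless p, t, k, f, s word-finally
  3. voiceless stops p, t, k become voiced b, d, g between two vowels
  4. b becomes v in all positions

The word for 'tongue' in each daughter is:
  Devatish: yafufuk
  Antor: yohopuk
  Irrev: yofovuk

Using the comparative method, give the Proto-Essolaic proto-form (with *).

*yafopuk

Position 4: Devatish has u, Antor has o, Irrev has o. Taking the neighbouring segments as reconstructed: Devatish u could go back to *o or *u; Antor o could go back to *a or *o; Irrev o could go back to *a or *o — the one source consistent with every daughter is *o.
Position 5: Devatish has f, Antor has p, Irrev has v. Antor preserves p here (none of its changes turn any other segment into p), so the proto-segment is *p.
Verify the candidate proto-form against each daughter:
Devatish: start from *yafopuk.
  rule 1 (intervocalic lenition): yafopuk → yafofuk
  rule 2: no change — yafofuk
  rule 3 (vowel merger): yafofuk → yafufuk
  ⇒ Devatish yafufuk
Antor: *yafopuk
  yafopuk → yofopuk   [vowel merger]
  yofopuk → yohopuk   [unconditioned shift]
  yohopuk (rule 3 does not apply)
  giving Antor yohopuk.
Irrev: *yafopuk > yofopuk > yofobuk > yofovuk  (by vowel merger, intervocalic voicing, unconditioned shift)
No other proto-form is consistent with every reflex, so the reconstruction is *yafopuk.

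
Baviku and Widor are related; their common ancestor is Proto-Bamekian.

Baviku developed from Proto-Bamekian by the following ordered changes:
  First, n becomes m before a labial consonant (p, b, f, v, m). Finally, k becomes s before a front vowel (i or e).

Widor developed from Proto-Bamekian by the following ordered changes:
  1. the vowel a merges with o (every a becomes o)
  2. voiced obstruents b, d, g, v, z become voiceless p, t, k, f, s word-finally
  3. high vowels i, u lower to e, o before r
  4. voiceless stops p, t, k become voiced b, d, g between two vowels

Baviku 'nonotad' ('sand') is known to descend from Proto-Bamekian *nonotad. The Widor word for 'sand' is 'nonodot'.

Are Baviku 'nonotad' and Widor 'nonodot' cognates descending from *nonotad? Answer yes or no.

yes

Derive the expected Widor reflex of *nonotad:
Widor: *nonotad
  nonotad → nonotod   [vowel merger]
  nonotod → nonotot   [final devoicing]
  nonotot (rule 3 does not apply)
  nonotot → nonodot   [intervocalic voicing]
  giving Widor nonodot.
Widor 'nonodot' matches the regular reflex exactly, so the pair is cognate.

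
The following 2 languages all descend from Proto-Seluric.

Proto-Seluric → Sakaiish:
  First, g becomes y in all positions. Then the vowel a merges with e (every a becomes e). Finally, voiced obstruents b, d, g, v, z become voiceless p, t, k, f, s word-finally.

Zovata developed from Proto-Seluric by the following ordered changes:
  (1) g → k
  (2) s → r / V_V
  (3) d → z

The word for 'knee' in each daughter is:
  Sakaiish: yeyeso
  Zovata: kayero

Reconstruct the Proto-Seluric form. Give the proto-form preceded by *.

*gayeso

Position 5: Sakaiish has s, Zovata has r. Taking the neighbouring segments as reconstructed: Sakaiish s can only go back to *s; Zovata r could go back to *s or *r — the one source consistent with every daughter is *s.
Position 1: Sakaiish has y, Zovata has k. Taking the neighbouring segments as reconstructed: Sakaiish y could go back to *g or *y; Zovata k could go back to *k or *g — the one source consistent with every daughter is *g.
Continuing position by position gives *gayeso; check it forward:
Sakaiish: start from *gayeso.
  rule 1 (unconditioned shift): gayeso → yayeso
  rule 2 (vowel merger): yayeso → yeyeso
  rule 3: no change — yeyeso
  ⇒ Sakaiish yeyeso
Zovata: start from *gayeso.
  rule 1 (unconditioned shift): gayeso → kayeso
  rule 2 (rhotacism): kayeso → kayero
  rule 3: no change — kayero
  ⇒ Zovata kayero
Only *gayeso yields all of Sakaiish yeyeso, Zovata kayero.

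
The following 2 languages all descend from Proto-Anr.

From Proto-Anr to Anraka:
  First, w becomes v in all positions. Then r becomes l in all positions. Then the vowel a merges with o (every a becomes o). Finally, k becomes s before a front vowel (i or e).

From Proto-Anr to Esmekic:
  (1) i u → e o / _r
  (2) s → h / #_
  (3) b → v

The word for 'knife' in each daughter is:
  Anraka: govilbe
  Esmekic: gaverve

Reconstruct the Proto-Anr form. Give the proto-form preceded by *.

Position 5: Anraka has l, Esmekic has r. Esmekic preserves r here (none of its changes turn any other segment into r), so the proto-segment is *r.
Position 2: Anraka has o, Esmekic has a. Esmekic preserves a here (none of its changes turn any other segment into a), so the proto-segment is *a.
Verify the candidate proto-form against each daughter:
Anraka: *gavirbe > gavilbe > govilbe  (by unconditioned shift, vowel merger)
Esmekic: *gavirbe > gaverbe > gaverve  (by pre-rhotic lowering, unconditioned shift)
*gavirbe is the unique common source.

*gavirbe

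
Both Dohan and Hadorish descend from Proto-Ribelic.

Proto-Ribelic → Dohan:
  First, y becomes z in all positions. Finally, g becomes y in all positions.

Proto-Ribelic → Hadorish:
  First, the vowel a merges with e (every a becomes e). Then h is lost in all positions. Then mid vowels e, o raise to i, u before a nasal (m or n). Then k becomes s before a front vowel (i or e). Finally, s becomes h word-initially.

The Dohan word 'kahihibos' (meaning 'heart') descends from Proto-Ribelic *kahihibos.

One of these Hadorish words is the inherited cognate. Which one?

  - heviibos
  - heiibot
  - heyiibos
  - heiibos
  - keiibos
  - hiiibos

Hadorish: *kahihibos
  kahihibos → kehihibos   [vowel merger]
  kehihibos → keiibos   [h-loss]
  keiibos (rule 3 does not apply)
  keiibos → seiibos   [palatalisation]
  seiibos → heiibos   [debuccalisation]
  giving Hadorish heiibos.
The other candidates each miss or misapply at least one Hadorish change.

heiibos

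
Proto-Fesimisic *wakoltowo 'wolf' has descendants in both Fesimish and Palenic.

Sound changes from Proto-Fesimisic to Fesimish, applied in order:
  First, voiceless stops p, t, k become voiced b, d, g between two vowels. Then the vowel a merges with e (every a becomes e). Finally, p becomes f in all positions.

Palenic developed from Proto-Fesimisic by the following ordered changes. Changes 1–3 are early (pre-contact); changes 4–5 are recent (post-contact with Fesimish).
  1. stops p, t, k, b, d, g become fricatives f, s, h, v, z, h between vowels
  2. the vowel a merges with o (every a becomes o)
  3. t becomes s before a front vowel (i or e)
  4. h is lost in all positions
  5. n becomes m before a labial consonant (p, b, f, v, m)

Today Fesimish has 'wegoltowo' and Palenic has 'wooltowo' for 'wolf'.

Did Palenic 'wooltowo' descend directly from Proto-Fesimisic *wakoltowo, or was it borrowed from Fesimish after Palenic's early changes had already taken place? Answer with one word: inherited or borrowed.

If inherited, *wakoltowo would pass through all of Palenic's changes:
Palenic: start from *wakoltowo.
  rule 1 (intervocalic lenition): wakoltowo → waholtowo
  rule 2 (vowel merger): waholtowo → woholtowo
  rule 3: no change — woholtowo
  rule 4 (h-loss): woholtowo → wooltowo
  rule 5: no change — wooltowo
  ⇒ Palenic wooltowo
If borrowed from Fesimish 'wegoltowo' after the early changes, it would undergo only the recent ones:
  rule 4 (h-loss): no change (wegoltowo)
  rule 5 (nasal place assimilation): no change (wegoltowo)
  ⇒ as a loan: wegoltowo
Palenic 'wooltowo' matches the inherited outcome exactly, so it is an inherited cognate, not a loan.

inherited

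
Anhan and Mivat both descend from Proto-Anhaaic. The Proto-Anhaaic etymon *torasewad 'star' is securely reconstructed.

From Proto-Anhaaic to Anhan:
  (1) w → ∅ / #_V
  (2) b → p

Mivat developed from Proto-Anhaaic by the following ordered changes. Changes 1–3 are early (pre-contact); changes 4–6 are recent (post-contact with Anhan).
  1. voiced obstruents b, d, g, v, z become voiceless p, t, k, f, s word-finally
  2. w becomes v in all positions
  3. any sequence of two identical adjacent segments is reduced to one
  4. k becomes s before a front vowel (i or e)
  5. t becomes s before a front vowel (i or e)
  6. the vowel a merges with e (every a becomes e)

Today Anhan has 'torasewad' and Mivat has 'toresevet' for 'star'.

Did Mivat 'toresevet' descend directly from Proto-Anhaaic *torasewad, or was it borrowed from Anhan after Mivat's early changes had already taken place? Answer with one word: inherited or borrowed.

If inherited, *torasewad would pass through all of Mivat's changes:
Mivat: *torasewad > torasewat > torasevat > toresevet  (by final devoicing, unconditioned shift, vowel merger)
If borrowed from Anhan 'torasewad' after the early changes, it would undergo only the recent ones:
  rule 4 (palatalisation): no change (torasewad)
  rule 5 (palatalisation): no change (torasewad)
  rule 6 (vowel merger): torasewad → toresewed
  ⇒ as a loan: toresewed
Mivat 'toresevet' matches the inherited outcome exactly, so it is an inherited cognate, not a loan.

inherited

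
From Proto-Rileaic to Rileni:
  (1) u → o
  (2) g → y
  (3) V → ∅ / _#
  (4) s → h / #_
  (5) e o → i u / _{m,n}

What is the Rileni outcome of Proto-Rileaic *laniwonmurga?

laniwunmory

Rileni: start from *laniwonmurga.
  rule 1 (vowel merger): laniwonmurga → laniwonmorga
  rule 2 (unconditioned shift): laniwonmorga → laniwonmorya
  rule 3 (apocope): laniwonmorya → laniwonmory
  rule 4: no change — laniwonmory
  rule 5 (pre-nasal raising): laniwonmory → laniwunmory
  ⇒ Rileni laniwunmory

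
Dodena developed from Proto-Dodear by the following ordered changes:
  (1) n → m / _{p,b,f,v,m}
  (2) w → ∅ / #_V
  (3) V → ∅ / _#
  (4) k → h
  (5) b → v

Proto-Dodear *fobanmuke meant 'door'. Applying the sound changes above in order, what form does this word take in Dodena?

fovammuh

Dodena: *fobanmuke > fobammuke > fobammuk > fobammuh > fovammuh  (by nasal place assimilation, apocope, unconditioned shift, unconditioned shift)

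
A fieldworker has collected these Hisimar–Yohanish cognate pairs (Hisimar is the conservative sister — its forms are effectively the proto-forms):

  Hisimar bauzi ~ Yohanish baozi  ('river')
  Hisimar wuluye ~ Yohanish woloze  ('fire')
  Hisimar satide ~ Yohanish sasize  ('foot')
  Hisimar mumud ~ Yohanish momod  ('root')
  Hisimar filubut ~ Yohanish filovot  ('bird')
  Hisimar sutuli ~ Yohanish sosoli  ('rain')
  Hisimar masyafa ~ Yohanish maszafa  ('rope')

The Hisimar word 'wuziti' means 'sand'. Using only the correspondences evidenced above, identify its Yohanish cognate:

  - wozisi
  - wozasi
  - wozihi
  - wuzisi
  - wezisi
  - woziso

wuluye ~ woloze, mumud ~ momod — Hisimar u corresponds to Yohanish o after a consonant, before a consonant other than r, m, n, p, b, f, v.
satide ~ sasize — Hisimar t corresponds to Yohanish s between vowels (before a front vowel).
Applying these to Hisimar 'wuziti':
  wuziti → woziti   (u→o after a consonant, before a consonant other than r, m, n, p, b, f, v)
  woziti → wozisi   (t→s between vowels (before a front vowel))
So the Yohanish cognate is 'wozisi'.

wozisi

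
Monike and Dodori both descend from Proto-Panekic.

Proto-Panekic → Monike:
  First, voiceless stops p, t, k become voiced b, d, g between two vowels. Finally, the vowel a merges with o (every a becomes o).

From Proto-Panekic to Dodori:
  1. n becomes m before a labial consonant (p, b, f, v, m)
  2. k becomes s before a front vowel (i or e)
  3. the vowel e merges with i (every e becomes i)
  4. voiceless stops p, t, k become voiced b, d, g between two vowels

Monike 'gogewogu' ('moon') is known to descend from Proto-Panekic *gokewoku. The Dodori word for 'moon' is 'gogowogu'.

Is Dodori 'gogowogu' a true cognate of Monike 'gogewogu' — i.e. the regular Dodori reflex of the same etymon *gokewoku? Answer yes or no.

no

Derive the expected Dodori reflex of *gokewoku:
Dodori: start from *gokewoku.
  rule 1: no change — gokewoku
  rule 2 (palatalisation): gokewoku → gosewoku
  rule 3 (vowel merger): gosewoku → gosiwoku
  rule 4 (intervocalic voicing): gosiwoku → gosiwogu
  ⇒ Dodori gosiwogu
The regular Dodori reflex would be 'gosiwogu', but the attested form is 'gogowogu'. The correspondence is irregular, so they are not cognates (the Dodori form has a different source).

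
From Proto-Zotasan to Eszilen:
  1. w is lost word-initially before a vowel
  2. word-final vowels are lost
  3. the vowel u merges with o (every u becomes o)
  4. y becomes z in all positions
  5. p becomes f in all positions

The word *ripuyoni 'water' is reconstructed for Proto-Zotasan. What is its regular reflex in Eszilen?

Eszilen: *ripuyoni
  ripuyoni (rule 1 does not apply)
  ripuyoni → ripuyon   [apocope]
  ripuyon → ripoyon   [vowel merger]
  ripoyon → ripozon   [unconditioned shift]
  ripozon → rifozon   [unconditioned shift]
  giving Eszilen rifozon.

rifozon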